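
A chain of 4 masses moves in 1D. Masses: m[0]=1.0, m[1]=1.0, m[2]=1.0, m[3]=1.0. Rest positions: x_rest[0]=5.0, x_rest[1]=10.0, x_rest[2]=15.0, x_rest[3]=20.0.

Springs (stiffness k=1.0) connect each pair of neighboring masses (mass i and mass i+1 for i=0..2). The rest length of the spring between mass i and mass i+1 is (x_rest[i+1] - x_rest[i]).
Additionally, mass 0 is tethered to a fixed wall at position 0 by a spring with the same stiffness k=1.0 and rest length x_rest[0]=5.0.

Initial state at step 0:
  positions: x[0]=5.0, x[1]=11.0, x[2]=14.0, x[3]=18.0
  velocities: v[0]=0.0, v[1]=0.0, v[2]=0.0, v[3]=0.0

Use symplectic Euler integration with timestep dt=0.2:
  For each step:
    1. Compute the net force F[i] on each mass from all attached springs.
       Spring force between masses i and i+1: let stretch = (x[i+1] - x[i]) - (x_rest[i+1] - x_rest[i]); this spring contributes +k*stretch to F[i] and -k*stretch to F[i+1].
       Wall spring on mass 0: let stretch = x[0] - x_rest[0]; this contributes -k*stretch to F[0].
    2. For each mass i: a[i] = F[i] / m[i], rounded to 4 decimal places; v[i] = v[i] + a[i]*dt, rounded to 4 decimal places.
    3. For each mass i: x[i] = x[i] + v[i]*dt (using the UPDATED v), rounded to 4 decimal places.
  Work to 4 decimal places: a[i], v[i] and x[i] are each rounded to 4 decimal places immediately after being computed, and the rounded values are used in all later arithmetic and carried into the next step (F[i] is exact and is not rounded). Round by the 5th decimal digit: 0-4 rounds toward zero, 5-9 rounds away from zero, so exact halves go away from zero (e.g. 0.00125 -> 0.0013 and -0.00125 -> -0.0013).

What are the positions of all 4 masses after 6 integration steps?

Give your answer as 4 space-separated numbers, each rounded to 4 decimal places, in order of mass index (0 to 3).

Step 0: x=[5.0000 11.0000 14.0000 18.0000] v=[0.0000 0.0000 0.0000 0.0000]
Step 1: x=[5.0400 10.8800 14.0400 18.0400] v=[0.2000 -0.6000 0.2000 0.2000]
Step 2: x=[5.1120 10.6528 14.1136 18.1200] v=[0.3600 -1.1360 0.3680 0.4000]
Step 3: x=[5.2012 10.3424 14.2090 18.2397] v=[0.4458 -1.5520 0.4771 0.5987]
Step 4: x=[5.2880 9.9810 14.3110 18.3982] v=[0.4338 -1.8069 0.5099 0.7926]
Step 5: x=[5.3510 9.6051 14.4033 18.5932] v=[0.3148 -1.8795 0.4613 0.9752]
Step 6: x=[5.3701 9.2510 14.4712 18.8206] v=[0.0954 -1.7707 0.3396 1.1372]

Answer: 5.3701 9.2510 14.4712 18.8206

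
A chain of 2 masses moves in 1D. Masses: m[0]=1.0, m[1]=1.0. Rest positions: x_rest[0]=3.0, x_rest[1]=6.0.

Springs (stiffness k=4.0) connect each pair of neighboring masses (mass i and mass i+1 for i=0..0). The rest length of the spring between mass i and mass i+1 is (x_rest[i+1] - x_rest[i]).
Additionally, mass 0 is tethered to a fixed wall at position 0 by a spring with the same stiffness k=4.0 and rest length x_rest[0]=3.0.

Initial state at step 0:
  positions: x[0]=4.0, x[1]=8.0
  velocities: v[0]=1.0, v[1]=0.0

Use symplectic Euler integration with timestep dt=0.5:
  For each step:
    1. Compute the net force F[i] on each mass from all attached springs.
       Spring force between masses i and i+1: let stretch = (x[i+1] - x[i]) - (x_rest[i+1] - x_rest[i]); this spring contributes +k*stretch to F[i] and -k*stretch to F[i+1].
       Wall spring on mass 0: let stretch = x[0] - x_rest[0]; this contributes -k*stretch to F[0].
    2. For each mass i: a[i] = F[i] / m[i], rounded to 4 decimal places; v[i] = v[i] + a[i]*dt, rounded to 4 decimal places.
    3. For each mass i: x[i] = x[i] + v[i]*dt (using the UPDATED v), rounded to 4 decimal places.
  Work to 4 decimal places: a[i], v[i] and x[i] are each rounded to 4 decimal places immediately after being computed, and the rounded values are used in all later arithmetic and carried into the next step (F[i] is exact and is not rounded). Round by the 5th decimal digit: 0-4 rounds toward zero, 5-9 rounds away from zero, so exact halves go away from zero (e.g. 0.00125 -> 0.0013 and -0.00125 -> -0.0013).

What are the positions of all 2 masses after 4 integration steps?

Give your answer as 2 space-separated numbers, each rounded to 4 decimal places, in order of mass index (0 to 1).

Answer: 2.5000 4.0000

Derivation:
Step 0: x=[4.0000 8.0000] v=[1.0000 0.0000]
Step 1: x=[4.5000 7.0000] v=[1.0000 -2.0000]
Step 2: x=[3.0000 6.5000] v=[-3.0000 -1.0000]
Step 3: x=[2.0000 5.5000] v=[-2.0000 -2.0000]
Step 4: x=[2.5000 4.0000] v=[1.0000 -3.0000]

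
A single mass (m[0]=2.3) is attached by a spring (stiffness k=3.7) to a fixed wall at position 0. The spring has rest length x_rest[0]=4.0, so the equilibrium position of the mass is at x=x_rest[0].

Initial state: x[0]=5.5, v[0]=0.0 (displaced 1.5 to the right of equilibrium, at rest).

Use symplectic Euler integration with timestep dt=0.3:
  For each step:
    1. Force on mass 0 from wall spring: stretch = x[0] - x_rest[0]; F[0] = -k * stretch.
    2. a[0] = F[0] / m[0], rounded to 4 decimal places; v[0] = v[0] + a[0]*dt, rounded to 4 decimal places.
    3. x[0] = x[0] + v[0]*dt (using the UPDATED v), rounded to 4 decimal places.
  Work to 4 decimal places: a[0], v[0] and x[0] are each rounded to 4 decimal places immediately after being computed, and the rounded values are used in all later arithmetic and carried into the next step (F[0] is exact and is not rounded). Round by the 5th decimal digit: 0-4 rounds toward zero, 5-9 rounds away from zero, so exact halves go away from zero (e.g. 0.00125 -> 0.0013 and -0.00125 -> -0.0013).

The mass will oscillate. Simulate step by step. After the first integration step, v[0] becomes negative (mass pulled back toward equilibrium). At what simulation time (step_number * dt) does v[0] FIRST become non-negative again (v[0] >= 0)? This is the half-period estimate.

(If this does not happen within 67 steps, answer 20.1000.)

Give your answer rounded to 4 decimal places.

Step 0: x=[5.5000] v=[0.0000]
Step 1: x=[5.2828] v=[-0.7239]
Step 2: x=[4.8799] v=[-1.3430]
Step 3: x=[4.3496] v=[-1.7677]
Step 4: x=[3.7687] v=[-1.9364]
Step 5: x=[3.2213] v=[-1.8248]
Step 6: x=[2.7866] v=[-1.4490]
Step 7: x=[2.5276] v=[-0.8634]
Step 8: x=[2.4818] v=[-0.1528]
Step 9: x=[2.6558] v=[0.5799]
First v>=0 after going negative at step 9, time=2.7000

Answer: 2.7000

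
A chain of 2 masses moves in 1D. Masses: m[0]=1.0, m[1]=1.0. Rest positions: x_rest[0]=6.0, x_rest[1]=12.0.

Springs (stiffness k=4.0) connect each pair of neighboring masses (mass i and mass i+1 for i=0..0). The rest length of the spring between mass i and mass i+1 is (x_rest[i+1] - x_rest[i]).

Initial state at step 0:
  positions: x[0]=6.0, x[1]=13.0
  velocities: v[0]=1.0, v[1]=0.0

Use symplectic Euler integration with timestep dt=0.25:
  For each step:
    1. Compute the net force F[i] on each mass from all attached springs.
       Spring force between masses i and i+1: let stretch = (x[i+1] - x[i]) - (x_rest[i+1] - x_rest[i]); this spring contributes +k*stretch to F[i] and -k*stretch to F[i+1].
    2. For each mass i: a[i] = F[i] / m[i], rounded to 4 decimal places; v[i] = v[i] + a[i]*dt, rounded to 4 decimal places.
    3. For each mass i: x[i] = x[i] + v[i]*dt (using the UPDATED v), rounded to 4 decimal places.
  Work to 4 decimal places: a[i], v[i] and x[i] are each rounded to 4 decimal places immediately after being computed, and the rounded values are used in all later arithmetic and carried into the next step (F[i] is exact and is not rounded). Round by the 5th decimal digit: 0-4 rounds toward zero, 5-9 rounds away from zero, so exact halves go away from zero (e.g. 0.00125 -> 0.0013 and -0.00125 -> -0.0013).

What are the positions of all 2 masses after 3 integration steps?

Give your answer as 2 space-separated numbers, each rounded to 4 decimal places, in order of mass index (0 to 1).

Answer: 7.4688 12.2813

Derivation:
Step 0: x=[6.0000 13.0000] v=[1.0000 0.0000]
Step 1: x=[6.5000 12.7500] v=[2.0000 -1.0000]
Step 2: x=[7.0625 12.4375] v=[2.2500 -1.2500]
Step 3: x=[7.4688 12.2813] v=[1.6250 -0.6250]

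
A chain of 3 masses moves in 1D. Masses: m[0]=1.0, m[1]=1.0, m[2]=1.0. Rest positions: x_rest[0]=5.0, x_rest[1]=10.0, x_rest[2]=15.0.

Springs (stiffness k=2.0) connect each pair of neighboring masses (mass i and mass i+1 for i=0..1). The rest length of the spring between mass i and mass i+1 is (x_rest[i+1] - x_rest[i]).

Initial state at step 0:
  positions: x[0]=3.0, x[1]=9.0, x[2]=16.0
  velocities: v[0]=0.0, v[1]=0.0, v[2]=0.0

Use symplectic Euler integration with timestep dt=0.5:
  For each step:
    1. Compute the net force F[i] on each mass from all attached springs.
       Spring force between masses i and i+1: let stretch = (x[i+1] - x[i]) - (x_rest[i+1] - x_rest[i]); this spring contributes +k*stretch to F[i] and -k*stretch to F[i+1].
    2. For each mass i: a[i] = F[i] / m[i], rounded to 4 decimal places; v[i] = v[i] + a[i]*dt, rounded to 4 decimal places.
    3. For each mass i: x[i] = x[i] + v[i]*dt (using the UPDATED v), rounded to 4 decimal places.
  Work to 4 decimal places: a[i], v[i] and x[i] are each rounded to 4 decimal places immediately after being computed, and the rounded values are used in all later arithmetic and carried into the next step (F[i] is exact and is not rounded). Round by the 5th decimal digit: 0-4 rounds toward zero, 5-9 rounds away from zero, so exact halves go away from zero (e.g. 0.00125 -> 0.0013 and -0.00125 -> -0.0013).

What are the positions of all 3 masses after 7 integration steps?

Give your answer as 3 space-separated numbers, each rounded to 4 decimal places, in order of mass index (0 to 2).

Answer: 3.1016 9.7110 15.1876

Derivation:
Step 0: x=[3.0000 9.0000 16.0000] v=[0.0000 0.0000 0.0000]
Step 1: x=[3.5000 9.5000 15.0000] v=[1.0000 1.0000 -2.0000]
Step 2: x=[4.5000 9.7500 13.7500] v=[2.0000 0.5000 -2.5000]
Step 3: x=[5.6250 9.3750 13.0000] v=[2.2500 -0.7500 -1.5000]
Step 4: x=[6.1250 8.9375 12.9375] v=[1.0000 -0.8750 -0.1250]
Step 5: x=[5.5313 9.0938 13.3750] v=[-1.1875 0.3125 0.8750]
Step 6: x=[4.2188 9.6094 14.1719] v=[-2.6250 1.0312 1.5938]
Step 7: x=[3.1016 9.7110 15.1876] v=[-2.2344 0.2031 2.0313]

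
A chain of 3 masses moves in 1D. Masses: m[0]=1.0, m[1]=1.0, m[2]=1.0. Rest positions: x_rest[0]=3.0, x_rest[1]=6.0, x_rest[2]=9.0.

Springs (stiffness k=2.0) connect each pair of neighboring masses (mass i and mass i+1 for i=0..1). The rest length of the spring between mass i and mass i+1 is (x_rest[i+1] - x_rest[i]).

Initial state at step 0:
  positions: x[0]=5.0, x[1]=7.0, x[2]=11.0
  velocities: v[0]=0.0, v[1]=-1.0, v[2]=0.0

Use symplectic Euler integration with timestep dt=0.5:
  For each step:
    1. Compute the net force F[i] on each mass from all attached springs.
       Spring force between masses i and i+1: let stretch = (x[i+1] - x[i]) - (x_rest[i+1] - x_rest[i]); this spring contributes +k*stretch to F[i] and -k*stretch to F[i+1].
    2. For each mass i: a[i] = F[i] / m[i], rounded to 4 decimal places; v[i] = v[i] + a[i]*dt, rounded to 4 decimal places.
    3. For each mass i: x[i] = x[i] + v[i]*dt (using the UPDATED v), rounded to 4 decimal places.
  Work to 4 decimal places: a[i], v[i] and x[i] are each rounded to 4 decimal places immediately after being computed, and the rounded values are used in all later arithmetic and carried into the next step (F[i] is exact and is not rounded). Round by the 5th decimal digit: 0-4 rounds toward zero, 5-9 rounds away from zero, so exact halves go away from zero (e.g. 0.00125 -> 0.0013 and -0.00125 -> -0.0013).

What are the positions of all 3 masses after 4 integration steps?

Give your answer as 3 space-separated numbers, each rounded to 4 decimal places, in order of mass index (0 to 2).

Step 0: x=[5.0000 7.0000 11.0000] v=[0.0000 -1.0000 0.0000]
Step 1: x=[4.5000 7.5000 10.5000] v=[-1.0000 1.0000 -1.0000]
Step 2: x=[4.0000 8.0000 10.0000] v=[-1.0000 1.0000 -1.0000]
Step 3: x=[4.0000 7.5000 10.0000] v=[0.0000 -1.0000 0.0000]
Step 4: x=[4.2500 6.5000 10.2500] v=[0.5000 -2.0000 0.5000]

Answer: 4.2500 6.5000 10.2500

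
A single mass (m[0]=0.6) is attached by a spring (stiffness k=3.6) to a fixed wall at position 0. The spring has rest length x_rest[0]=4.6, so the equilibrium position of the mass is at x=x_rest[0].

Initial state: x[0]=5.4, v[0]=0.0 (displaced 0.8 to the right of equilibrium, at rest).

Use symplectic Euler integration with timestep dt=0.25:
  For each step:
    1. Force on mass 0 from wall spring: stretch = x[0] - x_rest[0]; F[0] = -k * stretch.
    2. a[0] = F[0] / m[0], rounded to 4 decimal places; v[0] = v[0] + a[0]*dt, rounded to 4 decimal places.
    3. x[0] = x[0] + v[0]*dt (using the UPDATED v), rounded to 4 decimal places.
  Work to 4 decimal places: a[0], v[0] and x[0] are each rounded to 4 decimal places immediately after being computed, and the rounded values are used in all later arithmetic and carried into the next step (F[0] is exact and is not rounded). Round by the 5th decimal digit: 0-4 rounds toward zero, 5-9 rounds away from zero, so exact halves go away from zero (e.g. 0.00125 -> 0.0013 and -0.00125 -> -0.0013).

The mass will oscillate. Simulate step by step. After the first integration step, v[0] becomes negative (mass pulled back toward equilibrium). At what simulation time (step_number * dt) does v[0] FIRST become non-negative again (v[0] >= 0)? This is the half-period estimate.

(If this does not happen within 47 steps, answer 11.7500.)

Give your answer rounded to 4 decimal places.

Answer: 1.5000

Derivation:
Step 0: x=[5.4000] v=[0.0000]
Step 1: x=[5.1000] v=[-1.2000]
Step 2: x=[4.6125] v=[-1.9500]
Step 3: x=[4.1203] v=[-1.9688]
Step 4: x=[3.8080] v=[-1.2493]
Step 5: x=[3.7927] v=[-0.0613]
Step 6: x=[4.0801] v=[1.1497]
First v>=0 after going negative at step 6, time=1.5000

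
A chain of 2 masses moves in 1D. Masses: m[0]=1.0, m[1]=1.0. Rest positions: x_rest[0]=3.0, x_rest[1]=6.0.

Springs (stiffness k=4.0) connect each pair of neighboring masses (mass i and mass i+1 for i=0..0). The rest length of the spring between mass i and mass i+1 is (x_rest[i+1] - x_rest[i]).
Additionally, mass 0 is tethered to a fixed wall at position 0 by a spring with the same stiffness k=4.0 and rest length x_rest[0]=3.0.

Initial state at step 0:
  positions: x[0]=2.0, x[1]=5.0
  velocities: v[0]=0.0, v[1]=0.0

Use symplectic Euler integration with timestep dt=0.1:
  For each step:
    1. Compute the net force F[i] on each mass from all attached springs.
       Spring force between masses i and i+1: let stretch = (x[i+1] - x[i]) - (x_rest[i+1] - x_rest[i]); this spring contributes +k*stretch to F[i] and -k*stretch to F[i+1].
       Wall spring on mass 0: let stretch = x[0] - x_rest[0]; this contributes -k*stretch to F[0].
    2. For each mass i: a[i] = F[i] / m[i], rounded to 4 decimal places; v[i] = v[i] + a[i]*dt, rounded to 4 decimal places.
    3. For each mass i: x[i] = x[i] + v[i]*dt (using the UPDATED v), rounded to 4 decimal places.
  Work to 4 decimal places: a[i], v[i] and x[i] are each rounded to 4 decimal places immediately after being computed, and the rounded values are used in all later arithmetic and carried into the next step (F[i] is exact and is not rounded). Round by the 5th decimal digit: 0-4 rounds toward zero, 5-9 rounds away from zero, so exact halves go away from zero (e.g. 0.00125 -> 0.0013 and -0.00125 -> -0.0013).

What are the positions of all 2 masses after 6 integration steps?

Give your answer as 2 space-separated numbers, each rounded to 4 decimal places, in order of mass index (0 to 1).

Answer: 2.6415 5.0968

Derivation:
Step 0: x=[2.0000 5.0000] v=[0.0000 0.0000]
Step 1: x=[2.0400 5.0000] v=[0.4000 0.0000]
Step 2: x=[2.1168 5.0016] v=[0.7680 0.0160]
Step 3: x=[2.2243 5.0078] v=[1.0752 0.0621]
Step 4: x=[2.3542 5.0227] v=[1.2989 0.1487]
Step 5: x=[2.4967 5.0508] v=[1.4246 0.2813]
Step 6: x=[2.6415 5.0968] v=[1.4476 0.4597]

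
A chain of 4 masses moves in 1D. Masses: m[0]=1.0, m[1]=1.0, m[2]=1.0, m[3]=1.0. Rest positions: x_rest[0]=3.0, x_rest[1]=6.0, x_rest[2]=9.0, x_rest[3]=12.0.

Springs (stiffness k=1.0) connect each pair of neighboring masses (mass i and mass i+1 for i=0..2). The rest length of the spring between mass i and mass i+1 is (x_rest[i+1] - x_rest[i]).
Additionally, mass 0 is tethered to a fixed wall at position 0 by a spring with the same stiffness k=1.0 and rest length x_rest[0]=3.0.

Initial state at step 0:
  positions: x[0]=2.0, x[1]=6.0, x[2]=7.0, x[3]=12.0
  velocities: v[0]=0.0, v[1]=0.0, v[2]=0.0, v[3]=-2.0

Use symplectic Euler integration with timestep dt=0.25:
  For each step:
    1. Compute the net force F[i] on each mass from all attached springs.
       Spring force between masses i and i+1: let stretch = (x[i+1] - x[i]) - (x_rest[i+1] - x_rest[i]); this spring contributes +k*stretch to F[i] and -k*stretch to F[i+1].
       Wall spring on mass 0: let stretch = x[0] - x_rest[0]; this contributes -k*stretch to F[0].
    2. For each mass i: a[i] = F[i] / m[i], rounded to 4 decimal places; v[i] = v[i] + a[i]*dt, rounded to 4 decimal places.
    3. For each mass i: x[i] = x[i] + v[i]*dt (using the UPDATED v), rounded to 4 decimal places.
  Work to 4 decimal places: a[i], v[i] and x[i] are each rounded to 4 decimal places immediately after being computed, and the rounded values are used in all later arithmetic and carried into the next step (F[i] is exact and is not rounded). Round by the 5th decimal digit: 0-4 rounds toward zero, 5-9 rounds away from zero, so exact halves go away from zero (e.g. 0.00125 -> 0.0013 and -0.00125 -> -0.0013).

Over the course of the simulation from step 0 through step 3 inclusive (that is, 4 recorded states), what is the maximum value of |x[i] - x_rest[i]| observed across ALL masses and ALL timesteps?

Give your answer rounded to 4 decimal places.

Step 0: x=[2.0000 6.0000 7.0000 12.0000] v=[0.0000 0.0000 0.0000 -2.0000]
Step 1: x=[2.1250 5.8125 7.2500 11.3750] v=[0.5000 -0.7500 1.0000 -2.5000]
Step 2: x=[2.3477 5.4844 7.6680 10.6797] v=[0.8906 -1.3125 1.6719 -2.7813]
Step 3: x=[2.6197 5.0967 8.1377 9.9837] v=[1.0879 -1.5508 1.8789 -2.7842]
Max displacement = 2.0163

Answer: 2.0163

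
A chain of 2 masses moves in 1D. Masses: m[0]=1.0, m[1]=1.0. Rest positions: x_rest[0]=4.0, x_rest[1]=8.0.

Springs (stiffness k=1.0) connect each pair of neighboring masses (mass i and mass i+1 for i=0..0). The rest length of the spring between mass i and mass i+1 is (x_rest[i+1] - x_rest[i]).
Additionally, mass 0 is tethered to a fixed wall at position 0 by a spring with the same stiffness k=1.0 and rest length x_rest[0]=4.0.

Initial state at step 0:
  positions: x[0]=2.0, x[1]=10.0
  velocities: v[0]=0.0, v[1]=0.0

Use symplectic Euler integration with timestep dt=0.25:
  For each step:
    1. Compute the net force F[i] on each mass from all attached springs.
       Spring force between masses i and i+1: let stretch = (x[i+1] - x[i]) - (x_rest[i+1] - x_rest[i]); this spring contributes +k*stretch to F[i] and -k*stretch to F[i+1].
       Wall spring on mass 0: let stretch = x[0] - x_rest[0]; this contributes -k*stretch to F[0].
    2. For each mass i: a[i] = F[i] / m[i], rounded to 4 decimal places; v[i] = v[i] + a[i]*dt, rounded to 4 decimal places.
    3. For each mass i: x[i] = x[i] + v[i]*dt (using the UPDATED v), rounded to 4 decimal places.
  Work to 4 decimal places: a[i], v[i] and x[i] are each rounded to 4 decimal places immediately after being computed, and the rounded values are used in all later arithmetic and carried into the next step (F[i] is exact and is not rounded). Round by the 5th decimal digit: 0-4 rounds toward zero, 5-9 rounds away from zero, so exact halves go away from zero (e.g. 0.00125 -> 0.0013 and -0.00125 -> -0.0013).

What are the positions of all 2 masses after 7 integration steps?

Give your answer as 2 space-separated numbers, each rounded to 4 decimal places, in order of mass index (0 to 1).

Answer: 6.5190 6.7493

Derivation:
Step 0: x=[2.0000 10.0000] v=[0.0000 0.0000]
Step 1: x=[2.3750 9.7500] v=[1.5000 -1.0000]
Step 2: x=[3.0625 9.2891] v=[2.7500 -1.8438]
Step 3: x=[3.9478 8.6890] v=[3.5410 -2.4005]
Step 4: x=[4.8827 8.0426] v=[3.7394 -2.5858]
Step 5: x=[5.7099 7.4487] v=[3.3087 -2.3758]
Step 6: x=[6.2889 6.9961] v=[2.3159 -1.8105]
Step 7: x=[6.5190 6.7493] v=[0.9205 -0.9873]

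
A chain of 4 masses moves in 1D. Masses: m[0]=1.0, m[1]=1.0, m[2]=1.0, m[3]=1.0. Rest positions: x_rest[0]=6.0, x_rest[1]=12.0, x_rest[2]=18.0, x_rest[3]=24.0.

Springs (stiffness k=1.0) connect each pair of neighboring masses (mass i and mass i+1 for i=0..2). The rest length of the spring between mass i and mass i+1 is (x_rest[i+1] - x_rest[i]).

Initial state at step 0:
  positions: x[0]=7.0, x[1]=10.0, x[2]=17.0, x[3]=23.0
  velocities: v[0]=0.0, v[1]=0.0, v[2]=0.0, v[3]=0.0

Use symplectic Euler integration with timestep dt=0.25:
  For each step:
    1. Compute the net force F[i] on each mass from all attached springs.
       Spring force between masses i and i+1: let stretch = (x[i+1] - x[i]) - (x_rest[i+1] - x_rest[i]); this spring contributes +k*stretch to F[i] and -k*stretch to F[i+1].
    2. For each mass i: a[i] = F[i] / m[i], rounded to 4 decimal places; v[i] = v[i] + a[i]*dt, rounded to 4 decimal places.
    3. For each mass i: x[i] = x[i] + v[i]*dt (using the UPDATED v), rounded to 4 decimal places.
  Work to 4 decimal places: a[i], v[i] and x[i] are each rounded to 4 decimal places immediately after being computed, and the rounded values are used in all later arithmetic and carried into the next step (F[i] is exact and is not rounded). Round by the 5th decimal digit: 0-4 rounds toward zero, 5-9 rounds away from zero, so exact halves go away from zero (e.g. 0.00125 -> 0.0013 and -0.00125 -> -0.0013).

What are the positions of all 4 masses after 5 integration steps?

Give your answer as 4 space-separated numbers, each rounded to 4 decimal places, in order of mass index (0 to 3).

Step 0: x=[7.0000 10.0000 17.0000 23.0000] v=[0.0000 0.0000 0.0000 0.0000]
Step 1: x=[6.8125 10.2500 16.9375 23.0000] v=[-0.7500 1.0000 -0.2500 0.0000]
Step 2: x=[6.4649 10.7031 16.8359 22.9961] v=[-1.3906 1.8125 -0.4063 -0.0156]
Step 3: x=[6.0071 11.2747 16.7360 22.9822] v=[-1.8311 2.2862 -0.3995 -0.0557]
Step 4: x=[5.5036 11.8584 16.6852 22.9529] v=[-2.0142 2.3346 -0.2033 -0.1173]
Step 5: x=[5.0222 12.3466 16.7244 22.9069] v=[-1.9255 1.9526 0.1569 -0.1842]

Answer: 5.0222 12.3466 16.7244 22.9069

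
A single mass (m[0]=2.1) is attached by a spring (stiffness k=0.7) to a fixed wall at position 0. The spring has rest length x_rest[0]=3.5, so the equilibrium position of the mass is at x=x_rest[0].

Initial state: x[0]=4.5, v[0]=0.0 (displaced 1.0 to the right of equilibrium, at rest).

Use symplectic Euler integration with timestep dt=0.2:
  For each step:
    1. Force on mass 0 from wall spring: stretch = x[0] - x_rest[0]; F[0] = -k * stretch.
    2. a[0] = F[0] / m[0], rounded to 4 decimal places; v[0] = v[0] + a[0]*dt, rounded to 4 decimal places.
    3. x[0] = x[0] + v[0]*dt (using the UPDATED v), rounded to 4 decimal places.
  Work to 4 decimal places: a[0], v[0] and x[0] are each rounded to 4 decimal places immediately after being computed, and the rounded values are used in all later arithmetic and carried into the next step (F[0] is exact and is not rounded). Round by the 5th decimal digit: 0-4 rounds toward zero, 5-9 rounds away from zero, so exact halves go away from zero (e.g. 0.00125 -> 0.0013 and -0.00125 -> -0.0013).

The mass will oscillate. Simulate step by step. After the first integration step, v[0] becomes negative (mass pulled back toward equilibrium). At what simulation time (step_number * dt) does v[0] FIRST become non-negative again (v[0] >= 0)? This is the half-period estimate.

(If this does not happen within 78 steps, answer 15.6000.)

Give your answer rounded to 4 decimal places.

Answer: 5.6000

Derivation:
Step 0: x=[4.5000] v=[0.0000]
Step 1: x=[4.4867] v=[-0.0667]
Step 2: x=[4.4602] v=[-0.1325]
Step 3: x=[4.4209] v=[-0.1965]
Step 4: x=[4.3693] v=[-0.2579]
Step 5: x=[4.3061] v=[-0.3159]
Step 6: x=[4.2322] v=[-0.3696]
Step 7: x=[4.1485] v=[-0.4184]
Step 8: x=[4.0562] v=[-0.4616]
Step 9: x=[3.9565] v=[-0.4987]
Step 10: x=[3.8507] v=[-0.5291]
Step 11: x=[3.7402] v=[-0.5525]
Step 12: x=[3.6265] v=[-0.5685]
Step 13: x=[3.5111] v=[-0.5769]
Step 14: x=[3.3956] v=[-0.5776]
Step 15: x=[3.2815] v=[-0.5706]
Step 16: x=[3.1703] v=[-0.5560]
Step 17: x=[3.0635] v=[-0.5340]
Step 18: x=[2.9625] v=[-0.5049]
Step 19: x=[2.8687] v=[-0.4691]
Step 20: x=[2.7833] v=[-0.4270]
Step 21: x=[2.7075] v=[-0.3792]
Step 22: x=[2.6422] v=[-0.3264]
Step 23: x=[2.5884] v=[-0.2692]
Step 24: x=[2.5467] v=[-0.2084]
Step 25: x=[2.5177] v=[-0.1448]
Step 26: x=[2.5018] v=[-0.0793]
Step 27: x=[2.4992] v=[-0.0128]
Step 28: x=[2.5100] v=[0.0539]
First v>=0 after going negative at step 28, time=5.6000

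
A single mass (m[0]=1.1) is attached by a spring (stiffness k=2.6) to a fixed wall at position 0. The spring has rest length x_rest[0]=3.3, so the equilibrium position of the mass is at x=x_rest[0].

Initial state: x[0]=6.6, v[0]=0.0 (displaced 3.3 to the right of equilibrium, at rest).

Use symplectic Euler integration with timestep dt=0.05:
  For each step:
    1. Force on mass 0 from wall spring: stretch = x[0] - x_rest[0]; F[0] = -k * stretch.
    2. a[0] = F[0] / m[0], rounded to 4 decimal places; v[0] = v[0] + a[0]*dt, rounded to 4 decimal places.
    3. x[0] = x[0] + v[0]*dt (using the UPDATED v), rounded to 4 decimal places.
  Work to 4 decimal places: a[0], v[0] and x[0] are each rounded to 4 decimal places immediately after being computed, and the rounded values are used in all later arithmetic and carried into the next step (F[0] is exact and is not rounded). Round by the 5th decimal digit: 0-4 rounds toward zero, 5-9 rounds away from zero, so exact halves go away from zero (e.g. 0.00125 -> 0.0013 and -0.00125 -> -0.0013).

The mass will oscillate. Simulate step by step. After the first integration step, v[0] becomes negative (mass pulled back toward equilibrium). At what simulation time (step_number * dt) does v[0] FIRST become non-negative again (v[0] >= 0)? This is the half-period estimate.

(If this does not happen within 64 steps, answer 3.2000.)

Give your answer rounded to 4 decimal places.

Answer: 2.0500

Derivation:
Step 0: x=[6.6000] v=[0.0000]
Step 1: x=[6.5805] v=[-0.3900]
Step 2: x=[6.5416] v=[-0.7777]
Step 3: x=[6.4836] v=[-1.1608]
Step 4: x=[6.4068] v=[-1.5370]
Step 5: x=[6.3116] v=[-1.9042]
Step 6: x=[6.1986] v=[-2.2601]
Step 7: x=[6.0685] v=[-2.6027]
Step 8: x=[5.9220] v=[-2.9299]
Step 9: x=[5.7600] v=[-3.2398]
Step 10: x=[5.5835] v=[-3.5305]
Step 11: x=[5.3935] v=[-3.8004]
Step 12: x=[5.1911] v=[-4.0478]
Step 13: x=[4.9775] v=[-4.2713]
Step 14: x=[4.7540] v=[-4.4696]
Step 15: x=[4.5219] v=[-4.6414]
Step 16: x=[4.2826] v=[-4.7858]
Step 17: x=[4.0375] v=[-4.9019]
Step 18: x=[3.7880] v=[-4.9891]
Step 19: x=[3.5357] v=[-5.0468]
Step 20: x=[3.2820] v=[-5.0747]
Step 21: x=[3.0284] v=[-5.0726]
Step 22: x=[2.7764] v=[-5.0405]
Step 23: x=[2.5275] v=[-4.9786]
Step 24: x=[2.2831] v=[-4.8873]
Step 25: x=[2.0447] v=[-4.7671]
Step 26: x=[1.8138] v=[-4.6187]
Step 27: x=[1.5916] v=[-4.4431]
Step 28: x=[1.3795] v=[-4.2412]
Step 29: x=[1.1788] v=[-4.0142]
Step 30: x=[0.9906] v=[-3.7635]
Step 31: x=[0.8161] v=[-3.4906]
Step 32: x=[0.6562] v=[-3.1971]
Step 33: x=[0.5120] v=[-2.8847]
Step 34: x=[0.3842] v=[-2.5552]
Step 35: x=[0.2737] v=[-2.2106]
Step 36: x=[0.1811] v=[-1.8529]
Step 37: x=[0.1069] v=[-1.4843]
Step 38: x=[0.0516] v=[-1.1069]
Step 39: x=[0.0155] v=[-0.7230]
Step 40: x=[-0.0012] v=[-0.3348]
Step 41: x=[0.0016] v=[0.0553]
First v>=0 after going negative at step 41, time=2.0500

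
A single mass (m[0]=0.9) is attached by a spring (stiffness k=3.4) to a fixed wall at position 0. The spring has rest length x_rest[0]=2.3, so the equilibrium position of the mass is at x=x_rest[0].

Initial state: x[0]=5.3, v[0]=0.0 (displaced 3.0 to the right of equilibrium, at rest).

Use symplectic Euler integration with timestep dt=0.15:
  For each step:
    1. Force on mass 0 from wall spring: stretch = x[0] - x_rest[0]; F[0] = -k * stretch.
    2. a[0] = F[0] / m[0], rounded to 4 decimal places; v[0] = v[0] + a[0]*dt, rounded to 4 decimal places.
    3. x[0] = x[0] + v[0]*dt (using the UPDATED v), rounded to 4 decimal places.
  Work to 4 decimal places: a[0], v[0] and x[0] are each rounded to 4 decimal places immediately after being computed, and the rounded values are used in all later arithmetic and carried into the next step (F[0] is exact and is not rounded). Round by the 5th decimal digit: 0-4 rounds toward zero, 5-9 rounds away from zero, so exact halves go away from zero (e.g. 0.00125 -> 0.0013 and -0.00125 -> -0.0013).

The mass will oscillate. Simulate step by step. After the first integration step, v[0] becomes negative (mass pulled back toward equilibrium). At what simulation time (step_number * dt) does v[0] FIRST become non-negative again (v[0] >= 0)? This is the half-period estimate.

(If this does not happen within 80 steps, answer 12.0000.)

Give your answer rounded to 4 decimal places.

Step 0: x=[5.3000] v=[0.0000]
Step 1: x=[5.0450] v=[-1.7000]
Step 2: x=[4.5567] v=[-3.2555]
Step 3: x=[3.8766] v=[-4.5343]
Step 4: x=[3.0624] v=[-5.4277]
Step 5: x=[2.1834] v=[-5.8597]
Step 6: x=[1.3144] v=[-5.7936]
Step 7: x=[0.5291] v=[-5.2351]
Step 8: x=[-0.1056] v=[-4.2316]
Step 9: x=[-0.5359] v=[-2.8684]
Step 10: x=[-0.7251] v=[-1.2614]
Step 11: x=[-0.6572] v=[0.4528]
First v>=0 after going negative at step 11, time=1.6500

Answer: 1.6500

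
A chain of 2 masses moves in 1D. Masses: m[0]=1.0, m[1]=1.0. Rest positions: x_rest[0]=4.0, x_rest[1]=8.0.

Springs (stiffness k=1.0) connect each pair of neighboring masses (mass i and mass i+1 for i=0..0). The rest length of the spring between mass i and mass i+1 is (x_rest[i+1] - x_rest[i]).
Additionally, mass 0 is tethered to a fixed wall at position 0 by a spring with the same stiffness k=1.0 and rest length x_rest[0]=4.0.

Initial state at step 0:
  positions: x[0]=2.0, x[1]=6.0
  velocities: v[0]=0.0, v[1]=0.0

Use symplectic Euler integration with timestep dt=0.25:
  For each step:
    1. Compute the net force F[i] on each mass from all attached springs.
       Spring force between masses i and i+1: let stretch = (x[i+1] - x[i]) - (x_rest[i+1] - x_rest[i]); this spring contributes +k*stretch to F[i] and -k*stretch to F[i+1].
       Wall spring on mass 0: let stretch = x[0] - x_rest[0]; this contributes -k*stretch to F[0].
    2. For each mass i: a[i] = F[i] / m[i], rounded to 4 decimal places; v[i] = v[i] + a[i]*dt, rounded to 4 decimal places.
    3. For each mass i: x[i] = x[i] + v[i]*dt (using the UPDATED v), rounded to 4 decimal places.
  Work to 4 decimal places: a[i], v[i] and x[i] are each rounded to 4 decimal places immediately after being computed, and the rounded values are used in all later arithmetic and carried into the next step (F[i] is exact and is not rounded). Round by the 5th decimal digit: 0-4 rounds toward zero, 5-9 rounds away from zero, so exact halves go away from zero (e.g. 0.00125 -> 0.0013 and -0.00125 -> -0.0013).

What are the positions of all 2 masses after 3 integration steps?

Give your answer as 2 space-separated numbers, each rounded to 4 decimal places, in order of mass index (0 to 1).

Answer: 2.6744 6.0376

Derivation:
Step 0: x=[2.0000 6.0000] v=[0.0000 0.0000]
Step 1: x=[2.1250 6.0000] v=[0.5000 0.0000]
Step 2: x=[2.3594 6.0078] v=[0.9375 0.0313]
Step 3: x=[2.6744 6.0376] v=[1.2598 0.1192]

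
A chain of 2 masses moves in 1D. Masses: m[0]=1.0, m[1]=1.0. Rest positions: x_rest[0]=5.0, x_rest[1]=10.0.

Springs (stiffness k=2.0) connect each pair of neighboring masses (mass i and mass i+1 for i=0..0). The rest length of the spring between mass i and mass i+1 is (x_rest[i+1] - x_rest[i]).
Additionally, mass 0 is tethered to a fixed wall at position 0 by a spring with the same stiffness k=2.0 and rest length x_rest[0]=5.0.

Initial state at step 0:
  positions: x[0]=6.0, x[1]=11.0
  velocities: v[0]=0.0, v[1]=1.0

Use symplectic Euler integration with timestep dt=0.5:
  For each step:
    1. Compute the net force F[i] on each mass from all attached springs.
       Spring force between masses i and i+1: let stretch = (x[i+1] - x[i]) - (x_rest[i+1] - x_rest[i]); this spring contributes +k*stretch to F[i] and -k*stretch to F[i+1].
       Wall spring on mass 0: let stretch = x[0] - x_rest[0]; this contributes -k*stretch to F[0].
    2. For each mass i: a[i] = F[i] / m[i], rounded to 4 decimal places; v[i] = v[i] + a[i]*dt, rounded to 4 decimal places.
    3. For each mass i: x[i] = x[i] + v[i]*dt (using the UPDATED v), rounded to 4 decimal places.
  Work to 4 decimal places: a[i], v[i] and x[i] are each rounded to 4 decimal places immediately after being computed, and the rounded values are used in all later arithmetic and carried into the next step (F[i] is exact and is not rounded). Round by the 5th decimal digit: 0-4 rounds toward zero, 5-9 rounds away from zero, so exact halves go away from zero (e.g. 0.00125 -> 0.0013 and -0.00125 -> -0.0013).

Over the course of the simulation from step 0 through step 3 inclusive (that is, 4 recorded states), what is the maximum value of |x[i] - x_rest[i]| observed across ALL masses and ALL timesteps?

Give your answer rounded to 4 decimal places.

Step 0: x=[6.0000 11.0000] v=[0.0000 1.0000]
Step 1: x=[5.5000 11.5000] v=[-1.0000 1.0000]
Step 2: x=[5.2500 11.5000] v=[-0.5000 0.0000]
Step 3: x=[5.5000 10.8750] v=[0.5000 -1.2500]
Max displacement = 1.5000

Answer: 1.5000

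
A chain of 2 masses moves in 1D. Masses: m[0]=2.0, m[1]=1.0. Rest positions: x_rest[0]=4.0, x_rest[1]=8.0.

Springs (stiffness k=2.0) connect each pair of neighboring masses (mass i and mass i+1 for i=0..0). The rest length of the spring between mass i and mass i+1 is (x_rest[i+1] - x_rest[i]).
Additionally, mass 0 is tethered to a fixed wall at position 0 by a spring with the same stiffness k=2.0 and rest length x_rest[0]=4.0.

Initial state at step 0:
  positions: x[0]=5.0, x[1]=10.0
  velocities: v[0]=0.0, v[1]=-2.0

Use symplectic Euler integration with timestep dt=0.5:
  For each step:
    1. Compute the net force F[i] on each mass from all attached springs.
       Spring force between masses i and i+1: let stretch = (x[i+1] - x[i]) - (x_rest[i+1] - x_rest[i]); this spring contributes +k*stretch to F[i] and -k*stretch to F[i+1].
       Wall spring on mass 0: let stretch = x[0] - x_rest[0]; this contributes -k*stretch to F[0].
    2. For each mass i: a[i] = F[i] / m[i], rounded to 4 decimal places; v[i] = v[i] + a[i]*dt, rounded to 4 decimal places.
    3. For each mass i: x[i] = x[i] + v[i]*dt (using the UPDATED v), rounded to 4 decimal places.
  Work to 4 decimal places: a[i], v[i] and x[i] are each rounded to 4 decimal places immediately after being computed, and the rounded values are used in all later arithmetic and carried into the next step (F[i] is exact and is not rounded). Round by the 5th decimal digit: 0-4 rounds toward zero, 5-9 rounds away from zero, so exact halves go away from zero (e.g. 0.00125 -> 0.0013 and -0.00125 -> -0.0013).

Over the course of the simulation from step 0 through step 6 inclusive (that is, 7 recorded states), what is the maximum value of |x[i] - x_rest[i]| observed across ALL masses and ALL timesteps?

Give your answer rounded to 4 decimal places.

Step 0: x=[5.0000 10.0000] v=[0.0000 -2.0000]
Step 1: x=[5.0000 8.5000] v=[0.0000 -3.0000]
Step 2: x=[4.6250 7.2500] v=[-0.7500 -2.5000]
Step 3: x=[3.7500 6.6875] v=[-1.7500 -1.1250]
Step 4: x=[2.6719 6.6563] v=[-2.1563 -0.0625]
Step 5: x=[1.9219 6.6329] v=[-1.5001 -0.0469]
Step 6: x=[1.8691 6.2540] v=[-0.1056 -0.7579]
Max displacement = 2.1309

Answer: 2.1309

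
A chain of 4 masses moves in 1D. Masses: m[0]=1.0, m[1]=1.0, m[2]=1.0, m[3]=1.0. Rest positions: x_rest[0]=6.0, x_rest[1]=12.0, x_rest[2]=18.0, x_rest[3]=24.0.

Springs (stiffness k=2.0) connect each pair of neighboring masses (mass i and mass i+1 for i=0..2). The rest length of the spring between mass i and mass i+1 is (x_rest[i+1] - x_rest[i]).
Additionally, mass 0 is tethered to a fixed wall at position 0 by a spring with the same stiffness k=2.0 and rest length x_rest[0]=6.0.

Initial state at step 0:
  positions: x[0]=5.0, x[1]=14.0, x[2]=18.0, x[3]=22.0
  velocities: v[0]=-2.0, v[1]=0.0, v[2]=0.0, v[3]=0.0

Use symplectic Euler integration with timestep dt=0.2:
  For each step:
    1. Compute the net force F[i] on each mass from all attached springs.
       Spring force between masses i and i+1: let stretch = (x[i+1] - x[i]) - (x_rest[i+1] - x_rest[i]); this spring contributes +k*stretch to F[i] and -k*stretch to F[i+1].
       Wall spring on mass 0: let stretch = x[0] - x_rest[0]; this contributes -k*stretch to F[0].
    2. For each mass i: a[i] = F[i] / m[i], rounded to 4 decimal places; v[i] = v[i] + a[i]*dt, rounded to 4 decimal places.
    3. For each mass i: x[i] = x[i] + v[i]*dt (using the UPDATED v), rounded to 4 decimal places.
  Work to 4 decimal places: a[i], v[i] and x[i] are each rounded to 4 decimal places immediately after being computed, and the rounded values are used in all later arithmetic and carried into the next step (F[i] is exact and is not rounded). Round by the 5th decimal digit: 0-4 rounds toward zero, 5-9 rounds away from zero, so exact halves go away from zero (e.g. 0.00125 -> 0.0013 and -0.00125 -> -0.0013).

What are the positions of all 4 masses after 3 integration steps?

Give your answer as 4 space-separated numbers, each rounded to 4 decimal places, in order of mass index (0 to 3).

Answer: 5.5677 11.9077 17.9107 22.8955

Derivation:
Step 0: x=[5.0000 14.0000 18.0000 22.0000] v=[-2.0000 0.0000 0.0000 0.0000]
Step 1: x=[4.9200 13.6000 18.0000 22.1600] v=[-0.4000 -2.0000 0.0000 0.8000]
Step 2: x=[5.1408 12.8576 17.9808 22.4672] v=[1.1040 -3.7120 -0.0960 1.5360]
Step 3: x=[5.5677 11.9077 17.9107 22.8955] v=[2.1344 -4.7494 -0.3507 2.1414]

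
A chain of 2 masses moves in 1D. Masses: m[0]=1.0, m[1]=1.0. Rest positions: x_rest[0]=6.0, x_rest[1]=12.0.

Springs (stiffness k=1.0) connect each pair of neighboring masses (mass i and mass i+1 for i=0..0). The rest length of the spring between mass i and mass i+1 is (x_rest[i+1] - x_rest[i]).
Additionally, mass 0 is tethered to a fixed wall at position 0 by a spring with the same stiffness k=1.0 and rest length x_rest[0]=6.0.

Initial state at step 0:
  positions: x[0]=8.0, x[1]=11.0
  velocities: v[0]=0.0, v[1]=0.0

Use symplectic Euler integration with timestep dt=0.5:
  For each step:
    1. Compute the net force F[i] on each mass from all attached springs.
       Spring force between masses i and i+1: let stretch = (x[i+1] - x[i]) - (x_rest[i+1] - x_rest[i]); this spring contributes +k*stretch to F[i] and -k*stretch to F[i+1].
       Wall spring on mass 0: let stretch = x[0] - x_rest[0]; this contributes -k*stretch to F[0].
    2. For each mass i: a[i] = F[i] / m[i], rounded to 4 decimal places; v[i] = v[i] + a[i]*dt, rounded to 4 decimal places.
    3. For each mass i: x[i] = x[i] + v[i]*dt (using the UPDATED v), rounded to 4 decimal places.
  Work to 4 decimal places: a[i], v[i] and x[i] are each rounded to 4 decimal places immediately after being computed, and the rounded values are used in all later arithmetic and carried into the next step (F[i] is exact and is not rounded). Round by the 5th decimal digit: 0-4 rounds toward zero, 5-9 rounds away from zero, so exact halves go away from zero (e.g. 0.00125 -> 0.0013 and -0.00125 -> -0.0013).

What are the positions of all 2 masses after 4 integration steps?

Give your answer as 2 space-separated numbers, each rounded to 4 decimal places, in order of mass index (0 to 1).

Answer: 4.3165 13.0821

Derivation:
Step 0: x=[8.0000 11.0000] v=[0.0000 0.0000]
Step 1: x=[6.7500 11.7500] v=[-2.5000 1.5000]
Step 2: x=[5.0625 12.7500] v=[-3.3750 2.0000]
Step 3: x=[4.0313 13.3282] v=[-2.0625 1.1563]
Step 4: x=[4.3165 13.0821] v=[0.5703 -0.4922]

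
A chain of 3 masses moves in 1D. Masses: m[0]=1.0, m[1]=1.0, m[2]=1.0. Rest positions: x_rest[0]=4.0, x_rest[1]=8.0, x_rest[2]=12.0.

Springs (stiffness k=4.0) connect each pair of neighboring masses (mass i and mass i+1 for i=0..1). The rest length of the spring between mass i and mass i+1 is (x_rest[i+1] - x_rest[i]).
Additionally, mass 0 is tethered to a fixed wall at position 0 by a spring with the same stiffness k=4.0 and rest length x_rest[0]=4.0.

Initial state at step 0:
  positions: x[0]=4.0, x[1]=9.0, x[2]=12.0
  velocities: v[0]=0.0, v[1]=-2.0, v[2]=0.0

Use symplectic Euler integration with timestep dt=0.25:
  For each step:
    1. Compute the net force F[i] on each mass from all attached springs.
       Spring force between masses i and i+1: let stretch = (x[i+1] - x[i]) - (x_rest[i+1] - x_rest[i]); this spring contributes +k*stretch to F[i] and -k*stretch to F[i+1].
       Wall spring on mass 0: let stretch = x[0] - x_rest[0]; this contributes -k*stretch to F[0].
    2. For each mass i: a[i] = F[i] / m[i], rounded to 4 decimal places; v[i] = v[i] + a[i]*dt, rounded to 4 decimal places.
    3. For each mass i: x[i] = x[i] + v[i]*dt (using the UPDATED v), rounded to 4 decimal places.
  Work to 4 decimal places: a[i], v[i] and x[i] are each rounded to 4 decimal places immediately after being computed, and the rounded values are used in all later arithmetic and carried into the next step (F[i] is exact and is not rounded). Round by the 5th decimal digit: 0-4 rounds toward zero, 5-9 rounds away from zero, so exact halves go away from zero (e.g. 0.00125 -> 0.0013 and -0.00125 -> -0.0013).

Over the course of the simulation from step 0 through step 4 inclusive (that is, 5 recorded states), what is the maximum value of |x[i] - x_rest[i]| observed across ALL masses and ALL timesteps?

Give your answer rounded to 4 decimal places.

Answer: 1.1094

Derivation:
Step 0: x=[4.0000 9.0000 12.0000] v=[0.0000 -2.0000 0.0000]
Step 1: x=[4.2500 8.0000 12.2500] v=[1.0000 -4.0000 1.0000]
Step 2: x=[4.3750 7.1250 12.4375] v=[0.5000 -3.5000 0.7500]
Step 3: x=[4.0938 6.8906 12.2969] v=[-1.1250 -0.9375 -0.5625]
Step 4: x=[3.4883 7.3086 11.8047] v=[-2.4220 1.6720 -1.9688]
Max displacement = 1.1094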